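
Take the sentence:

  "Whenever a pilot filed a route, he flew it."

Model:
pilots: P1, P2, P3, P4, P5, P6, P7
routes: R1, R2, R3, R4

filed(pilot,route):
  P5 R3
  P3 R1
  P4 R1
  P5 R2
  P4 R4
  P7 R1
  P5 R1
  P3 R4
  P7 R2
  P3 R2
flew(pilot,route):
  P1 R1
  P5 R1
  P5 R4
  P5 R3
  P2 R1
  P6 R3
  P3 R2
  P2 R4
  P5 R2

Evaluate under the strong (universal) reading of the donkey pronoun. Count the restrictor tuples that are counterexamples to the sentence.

"it" takes "a route" as antecedent — a donkey pronoun bound across the clause boundary.
Strong reading: for every (p,r) with filed(p,r), flew(p,r).
Restrictor pairs: (P3,R1) ✗  (P3,R2) ✓  (P3,R4) ✗  (P4,R1) ✗  (P4,R4) ✗  (P5,R1) ✓  (P5,R2) ✓  (P5,R3) ✓  (P7,R1) ✗  (P7,R2) ✗
Counterexamples (restrictor pairs failing the scope): 6.

6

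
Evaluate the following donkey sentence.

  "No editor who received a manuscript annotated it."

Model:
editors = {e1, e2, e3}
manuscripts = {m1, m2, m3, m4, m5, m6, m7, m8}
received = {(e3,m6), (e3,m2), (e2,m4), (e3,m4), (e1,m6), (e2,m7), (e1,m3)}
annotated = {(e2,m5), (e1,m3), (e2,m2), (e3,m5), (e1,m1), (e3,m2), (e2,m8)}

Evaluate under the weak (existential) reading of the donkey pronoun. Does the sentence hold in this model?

False

"it" takes "a manuscript" as antecedent — a donkey pronoun bound across the clause boundary.
Truth condition: for no (e,m) with received(e,m) does annotated(e,m) hold.
Restrictor pairs — does the scope hold? (e1,m3):holds  (e1,m6):fails  (e2,m4):fails  (e2,m7):fails  (e3,m2):holds  (e3,m4):fails  (e3,m6):fails
Scope holds for 2 pair(s), so the sentence is false.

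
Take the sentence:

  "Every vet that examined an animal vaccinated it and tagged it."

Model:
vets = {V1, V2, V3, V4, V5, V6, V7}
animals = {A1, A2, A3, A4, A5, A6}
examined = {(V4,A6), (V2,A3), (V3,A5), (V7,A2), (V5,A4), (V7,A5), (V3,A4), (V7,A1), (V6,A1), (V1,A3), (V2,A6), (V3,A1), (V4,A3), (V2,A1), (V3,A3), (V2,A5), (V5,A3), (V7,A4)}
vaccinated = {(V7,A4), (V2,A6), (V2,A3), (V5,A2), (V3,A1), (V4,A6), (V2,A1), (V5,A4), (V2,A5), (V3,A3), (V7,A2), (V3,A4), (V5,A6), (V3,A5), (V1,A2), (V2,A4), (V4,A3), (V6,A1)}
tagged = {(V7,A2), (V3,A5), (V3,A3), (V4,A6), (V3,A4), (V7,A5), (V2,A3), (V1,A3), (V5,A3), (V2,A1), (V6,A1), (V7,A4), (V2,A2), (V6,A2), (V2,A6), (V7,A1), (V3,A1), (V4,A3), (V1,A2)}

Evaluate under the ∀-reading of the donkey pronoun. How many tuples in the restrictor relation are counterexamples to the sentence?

6

"it" takes "an animal" as antecedent — a donkey pronoun bound across the clause boundary.
Strong reading: for every (v,a) with examined(v,a), vaccinated(v,a) ∧ tagged(v,a).
Restrictor pairs: (V1,A3) ✗  (V2,A1) ✓  (V2,A3) ✓  (V2,A5) ✗  (V2,A6) ✓  (V3,A1) ✓  (V3,A3) ✓  (V3,A4) ✓  (V3,A5) ✓  (V4,A3) ✓  (V4,A6) ✓  (V5,A3) ✗  (V5,A4) ✗  (V6,A1) ✓  (V7,A1) ✗  (V7,A2) ✓  (V7,A4) ✓  (V7,A5) ✗
Counterexamples (restrictor pairs failing the scope): 6.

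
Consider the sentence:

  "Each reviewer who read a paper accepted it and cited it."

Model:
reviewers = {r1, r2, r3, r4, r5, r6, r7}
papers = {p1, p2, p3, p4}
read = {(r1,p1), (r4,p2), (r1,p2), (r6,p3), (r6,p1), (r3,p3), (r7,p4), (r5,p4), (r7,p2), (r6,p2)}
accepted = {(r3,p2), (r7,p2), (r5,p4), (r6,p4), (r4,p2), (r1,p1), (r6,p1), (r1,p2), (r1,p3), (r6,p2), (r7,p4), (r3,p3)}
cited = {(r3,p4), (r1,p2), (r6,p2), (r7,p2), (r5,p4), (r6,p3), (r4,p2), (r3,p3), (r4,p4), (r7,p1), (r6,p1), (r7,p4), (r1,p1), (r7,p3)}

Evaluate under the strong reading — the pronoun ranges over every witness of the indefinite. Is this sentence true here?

"it" takes "a paper" as antecedent — a donkey pronoun bound across the clause boundary.
Strong reading: for every (r,p) with read(r,p), accepted(r,p) ∧ cited(r,p).
Restrictor pairs: (r1,p1) ✓  (r1,p2) ✓  (r3,p3) ✓  (r4,p2) ✓  (r5,p4) ✓  (r6,p1) ✓  (r6,p2) ✓  (r6,p3) ✗  (r7,p2) ✓  (r7,p4) ✓
Counterexample: (r6,p3) is in read but fails the scope.

False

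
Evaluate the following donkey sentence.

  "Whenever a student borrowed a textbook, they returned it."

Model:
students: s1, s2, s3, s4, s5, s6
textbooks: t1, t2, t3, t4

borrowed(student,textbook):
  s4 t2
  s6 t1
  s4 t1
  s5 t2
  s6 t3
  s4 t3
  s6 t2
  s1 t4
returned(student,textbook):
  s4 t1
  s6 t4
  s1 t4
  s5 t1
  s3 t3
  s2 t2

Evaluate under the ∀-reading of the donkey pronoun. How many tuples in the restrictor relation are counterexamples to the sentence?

6

"it" takes "a textbook" as antecedent — a donkey pronoun bound across the clause boundary.
Strong reading: for every (s,t) with borrowed(s,t), returned(s,t).
Restrictor pairs: (s1,t4) ✓  (s4,t1) ✓  (s4,t2) ✗  (s4,t3) ✗  (s5,t2) ✗  (s6,t1) ✗  (s6,t2) ✗  (s6,t3) ✗
Counterexamples (restrictor pairs failing the scope): 6.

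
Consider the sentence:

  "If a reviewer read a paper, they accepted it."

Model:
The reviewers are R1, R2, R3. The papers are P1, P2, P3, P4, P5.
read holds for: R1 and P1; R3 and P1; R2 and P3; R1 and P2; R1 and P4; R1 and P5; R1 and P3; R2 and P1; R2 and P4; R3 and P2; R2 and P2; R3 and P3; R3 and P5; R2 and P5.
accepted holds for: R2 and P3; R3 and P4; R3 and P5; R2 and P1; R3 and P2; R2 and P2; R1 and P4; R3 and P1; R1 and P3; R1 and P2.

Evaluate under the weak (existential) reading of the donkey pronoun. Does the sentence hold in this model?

True

"it" takes "a paper" as antecedent — a donkey pronoun bound across the clause boundary.
Weak reading: every reviewer r with some read-paper has at least one read-paper p such that accepted(r,p).
Per reviewer: R1:✓  R2:✓  R3:✓
Every reviewer in the restrictor has a witness.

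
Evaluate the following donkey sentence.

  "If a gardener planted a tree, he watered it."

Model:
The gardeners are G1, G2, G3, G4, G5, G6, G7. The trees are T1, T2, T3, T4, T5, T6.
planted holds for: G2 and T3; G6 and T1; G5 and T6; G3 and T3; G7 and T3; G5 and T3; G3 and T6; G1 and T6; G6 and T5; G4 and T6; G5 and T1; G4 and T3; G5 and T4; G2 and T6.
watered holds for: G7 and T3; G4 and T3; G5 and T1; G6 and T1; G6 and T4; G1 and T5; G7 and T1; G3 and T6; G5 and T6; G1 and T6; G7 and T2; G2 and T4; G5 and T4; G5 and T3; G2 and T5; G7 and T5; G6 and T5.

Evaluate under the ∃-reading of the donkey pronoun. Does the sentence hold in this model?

"it" takes "a tree" as antecedent — a donkey pronoun bound across the clause boundary.
Weak reading: every gardener g with some planted-tree has at least one planted-tree t such that watered(g,t).
Per gardener: G1:✓  G2:✗  G3:✓  G4:✓  G5:✓  G6:✓  G7:✓
G2 has no witness among its planted-trees.

False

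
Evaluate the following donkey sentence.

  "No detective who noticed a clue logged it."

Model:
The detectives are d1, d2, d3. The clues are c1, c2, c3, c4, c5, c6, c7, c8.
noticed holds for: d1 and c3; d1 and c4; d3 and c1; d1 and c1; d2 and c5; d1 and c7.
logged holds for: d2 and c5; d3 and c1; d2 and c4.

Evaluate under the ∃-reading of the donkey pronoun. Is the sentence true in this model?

"it" takes "a clue" as antecedent — a donkey pronoun bound across the clause boundary.
Truth condition: for no (d,c) with noticed(d,c) does logged(d,c) hold.
Restrictor pairs — does the scope hold? (d1,c1):fails  (d1,c3):fails  (d1,c4):fails  (d1,c7):fails  (d2,c5):holds  (d3,c1):holds
Scope holds for 2 pair(s), so the sentence is false.

False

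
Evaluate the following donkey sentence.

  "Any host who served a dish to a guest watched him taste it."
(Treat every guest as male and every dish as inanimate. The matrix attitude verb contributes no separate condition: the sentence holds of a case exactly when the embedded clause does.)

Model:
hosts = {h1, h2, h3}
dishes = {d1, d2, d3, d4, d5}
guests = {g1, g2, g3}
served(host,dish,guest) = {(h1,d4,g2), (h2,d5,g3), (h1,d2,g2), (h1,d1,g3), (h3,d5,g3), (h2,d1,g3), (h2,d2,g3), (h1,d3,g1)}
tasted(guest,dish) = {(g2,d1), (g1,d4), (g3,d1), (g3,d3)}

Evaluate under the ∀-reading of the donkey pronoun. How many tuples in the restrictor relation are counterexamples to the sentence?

6

"him" takes "a guest" as antecedent and "it" takes "a dish"; both are donkey pronouns co-varying with the restrictor.
Strong reading: for every (h,d,g) with served(h,d,g), tasted(g,d).
Restrictor triples: (h1,d1,g3)→tasted(g3,d1) ✓  (h1,d2,g2)→tasted(g2,d2) ✗  (h1,d3,g1)→tasted(g1,d3) ✗  (h1,d4,g2)→tasted(g2,d4) ✗  (h2,d1,g3)→tasted(g3,d1) ✓  (h2,d2,g3)→tasted(g3,d2) ✗  (h2,d5,g3)→tasted(g3,d5) ✗  (h3,d5,g3)→tasted(g3,d5) ✗
Counterexamples (restrictor triples failing the scope): 6.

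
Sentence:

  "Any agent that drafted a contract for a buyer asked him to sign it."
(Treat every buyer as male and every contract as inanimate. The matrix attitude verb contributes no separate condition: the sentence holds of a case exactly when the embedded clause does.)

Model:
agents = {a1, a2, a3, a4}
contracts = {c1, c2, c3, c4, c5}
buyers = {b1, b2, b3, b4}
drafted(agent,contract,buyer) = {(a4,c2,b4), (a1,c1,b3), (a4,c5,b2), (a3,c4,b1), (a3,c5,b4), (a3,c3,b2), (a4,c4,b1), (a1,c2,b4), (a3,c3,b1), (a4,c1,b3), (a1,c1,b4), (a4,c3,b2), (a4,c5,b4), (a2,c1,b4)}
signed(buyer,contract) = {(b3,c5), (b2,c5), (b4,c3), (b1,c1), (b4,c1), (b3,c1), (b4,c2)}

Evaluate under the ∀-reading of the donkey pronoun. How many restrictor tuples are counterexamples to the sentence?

"him" takes "a buyer" as antecedent and "it" takes "a contract"; both are donkey pronouns co-varying with the restrictor.
Strong reading: for every (a,c,b) with drafted(a,c,b), signed(b,c).
Restrictor triples: (a1,c1,b3)→signed(b3,c1) ✓  (a1,c1,b4)→signed(b4,c1) ✓  (a1,c2,b4)→signed(b4,c2) ✓  (a2,c1,b4)→signed(b4,c1) ✓  (a3,c3,b1)→signed(b1,c3) ✗  (a3,c3,b2)→signed(b2,c3) ✗  (a3,c4,b1)→signed(b1,c4) ✗  (a3,c5,b4)→signed(b4,c5) ✗  (a4,c1,b3)→signed(b3,c1) ✓  (a4,c2,b4)→signed(b4,c2) ✓  (a4,c3,b2)→signed(b2,c3) ✗  (a4,c4,b1)→signed(b1,c4) ✗  (a4,c5,b2)→signed(b2,c5) ✓  (a4,c5,b4)→signed(b4,c5) ✗
Counterexamples (restrictor triples failing the scope): 7.

7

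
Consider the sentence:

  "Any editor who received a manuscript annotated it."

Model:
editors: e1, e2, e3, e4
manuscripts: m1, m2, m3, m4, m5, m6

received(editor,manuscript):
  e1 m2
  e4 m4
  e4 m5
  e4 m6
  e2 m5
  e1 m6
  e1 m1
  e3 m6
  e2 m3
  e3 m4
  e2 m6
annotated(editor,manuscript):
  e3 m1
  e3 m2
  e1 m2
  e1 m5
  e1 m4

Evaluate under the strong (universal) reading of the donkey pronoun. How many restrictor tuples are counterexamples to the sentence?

10

"it" takes "a manuscript" as antecedent — a donkey pronoun bound across the clause boundary.
Strong reading: for every (e,m) with received(e,m), annotated(e,m).
Restrictor pairs: (e1,m1) ✗  (e1,m2) ✓  (e1,m6) ✗  (e2,m3) ✗  (e2,m5) ✗  (e2,m6) ✗  (e3,m4) ✗  (e3,m6) ✗  (e4,m4) ✗  (e4,m5) ✗  (e4,m6) ✗
Counterexamples (restrictor pairs failing the scope): 10.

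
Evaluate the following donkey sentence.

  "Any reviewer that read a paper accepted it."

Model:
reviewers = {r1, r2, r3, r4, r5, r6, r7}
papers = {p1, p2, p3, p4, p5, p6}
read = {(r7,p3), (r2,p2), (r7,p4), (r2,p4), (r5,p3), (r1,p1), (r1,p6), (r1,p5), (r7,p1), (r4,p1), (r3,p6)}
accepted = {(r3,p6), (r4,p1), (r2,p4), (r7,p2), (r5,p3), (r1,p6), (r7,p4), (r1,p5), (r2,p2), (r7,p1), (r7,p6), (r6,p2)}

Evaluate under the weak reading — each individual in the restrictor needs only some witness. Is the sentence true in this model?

True

"it" takes "a paper" as antecedent — a donkey pronoun bound across the clause boundary.
Weak reading: every reviewer r with some read-paper has at least one read-paper p such that accepted(r,p).
Per reviewer: r1:✓  r2:✓  r3:✓  r4:✓  r5:✓  r7:✓
Every reviewer in the restrictor has a witness.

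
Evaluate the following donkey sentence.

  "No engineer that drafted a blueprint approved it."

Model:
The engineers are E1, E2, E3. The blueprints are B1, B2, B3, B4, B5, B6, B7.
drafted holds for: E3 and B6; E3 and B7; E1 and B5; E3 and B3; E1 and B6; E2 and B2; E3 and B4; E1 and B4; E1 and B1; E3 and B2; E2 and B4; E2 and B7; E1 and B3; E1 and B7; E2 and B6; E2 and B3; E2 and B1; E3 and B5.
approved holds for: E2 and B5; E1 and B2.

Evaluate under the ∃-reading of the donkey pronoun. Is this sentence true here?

"it" takes "a blueprint" as antecedent — a donkey pronoun bound across the clause boundary.
Truth condition: for no (e,b) with drafted(e,b) does approved(e,b) hold.
Restrictor pairs — does the scope hold? (E1,B1):fails  (E1,B3):fails  (E1,B4):fails  (E1,B5):fails  (E1,B6):fails  (E1,B7):fails  (E2,B1):fails  (E2,B2):fails  (E2,B3):fails  (E2,B4):fails  (E2,B6):fails  (E2,B7):fails  (E3,B2):fails  (E3,B3):fails  (E3,B4):fails  (E3,B5):fails  (E3,B6):fails  (E3,B7):fails
Scope holds for no restrictor pair, so the sentence is true.

True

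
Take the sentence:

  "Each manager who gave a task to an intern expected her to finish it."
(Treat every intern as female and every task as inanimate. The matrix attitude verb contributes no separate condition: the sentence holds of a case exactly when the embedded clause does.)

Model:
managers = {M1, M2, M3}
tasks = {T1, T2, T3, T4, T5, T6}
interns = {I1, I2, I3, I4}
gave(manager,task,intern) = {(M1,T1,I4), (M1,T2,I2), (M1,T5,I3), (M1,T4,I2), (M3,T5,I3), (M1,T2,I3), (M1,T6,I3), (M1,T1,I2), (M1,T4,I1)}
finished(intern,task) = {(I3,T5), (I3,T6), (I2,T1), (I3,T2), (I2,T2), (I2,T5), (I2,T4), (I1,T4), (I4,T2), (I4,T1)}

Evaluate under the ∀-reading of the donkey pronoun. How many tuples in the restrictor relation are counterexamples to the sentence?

"her" takes "an intern" as antecedent and "it" takes "a task"; both are donkey pronouns co-varying with the restrictor.
Strong reading: for every (m,t,i) with gave(m,t,i), finished(i,t).
Restrictor triples: (M1,T1,I2)→finished(I2,T1) ✓  (M1,T1,I4)→finished(I4,T1) ✓  (M1,T2,I2)→finished(I2,T2) ✓  (M1,T2,I3)→finished(I3,T2) ✓  (M1,T4,I1)→finished(I1,T4) ✓  (M1,T4,I2)→finished(I2,T4) ✓  (M1,T5,I3)→finished(I3,T5) ✓  (M1,T6,I3)→finished(I3,T6) ✓  (M3,T5,I3)→finished(I3,T5) ✓
Counterexamples (restrictor triples failing the scope): 0.

0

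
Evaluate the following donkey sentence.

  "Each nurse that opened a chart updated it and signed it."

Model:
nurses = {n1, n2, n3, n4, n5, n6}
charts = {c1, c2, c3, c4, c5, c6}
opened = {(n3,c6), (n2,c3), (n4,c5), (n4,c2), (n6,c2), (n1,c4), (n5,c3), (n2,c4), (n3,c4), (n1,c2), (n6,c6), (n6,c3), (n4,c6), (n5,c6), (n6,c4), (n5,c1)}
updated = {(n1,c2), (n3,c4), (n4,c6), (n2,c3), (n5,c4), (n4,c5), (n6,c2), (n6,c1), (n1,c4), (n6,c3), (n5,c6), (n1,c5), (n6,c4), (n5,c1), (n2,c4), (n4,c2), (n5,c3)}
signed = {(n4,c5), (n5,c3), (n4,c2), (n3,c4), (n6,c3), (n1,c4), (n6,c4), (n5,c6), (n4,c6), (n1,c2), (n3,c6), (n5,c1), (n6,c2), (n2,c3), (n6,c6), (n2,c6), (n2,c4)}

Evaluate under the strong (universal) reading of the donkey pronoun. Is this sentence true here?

False

"it" takes "a chart" as antecedent — a donkey pronoun bound across the clause boundary.
Strong reading: for every (n,c) with opened(n,c), updated(n,c) ∧ signed(n,c).
Restrictor pairs: (n1,c2) ✓  (n1,c4) ✓  (n2,c3) ✓  (n2,c4) ✓  (n3,c4) ✓  (n3,c6) ✗  (n4,c2) ✓  (n4,c5) ✓  (n4,c6) ✓  (n5,c1) ✓  (n5,c3) ✓  (n5,c6) ✓  (n6,c2) ✓  (n6,c3) ✓  (n6,c4) ✓  (n6,c6) ✗
Counterexample: (n3,c6) is in opened but fails the scope.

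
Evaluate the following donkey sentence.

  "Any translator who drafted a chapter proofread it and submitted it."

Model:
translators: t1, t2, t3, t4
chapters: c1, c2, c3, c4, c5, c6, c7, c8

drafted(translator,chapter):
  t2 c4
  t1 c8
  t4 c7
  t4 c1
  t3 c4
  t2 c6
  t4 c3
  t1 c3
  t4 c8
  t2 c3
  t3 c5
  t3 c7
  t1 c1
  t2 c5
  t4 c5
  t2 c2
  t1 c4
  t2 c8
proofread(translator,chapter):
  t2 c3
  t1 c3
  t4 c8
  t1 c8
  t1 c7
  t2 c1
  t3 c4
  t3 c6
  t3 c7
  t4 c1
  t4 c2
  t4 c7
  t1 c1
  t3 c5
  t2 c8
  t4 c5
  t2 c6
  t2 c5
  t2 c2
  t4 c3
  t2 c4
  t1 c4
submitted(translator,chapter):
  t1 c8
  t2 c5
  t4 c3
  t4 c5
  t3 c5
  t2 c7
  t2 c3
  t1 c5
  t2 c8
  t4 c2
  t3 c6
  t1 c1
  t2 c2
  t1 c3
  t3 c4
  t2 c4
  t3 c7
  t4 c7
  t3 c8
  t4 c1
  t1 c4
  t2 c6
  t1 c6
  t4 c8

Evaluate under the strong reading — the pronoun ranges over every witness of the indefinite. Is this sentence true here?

"it" takes "a chapter" as antecedent — a donkey pronoun bound across the clause boundary.
Strong reading: for every (t,c) with drafted(t,c), proofread(t,c) ∧ submitted(t,c).
Restrictor pairs: (t1,c1) ✓  (t1,c3) ✓  (t1,c4) ✓  (t1,c8) ✓  (t2,c2) ✓  (t2,c3) ✓  (t2,c4) ✓  (t2,c5) ✓  (t2,c6) ✓  (t2,c8) ✓  (t3,c4) ✓  (t3,c5) ✓  (t3,c7) ✓  (t4,c1) ✓  (t4,c3) ✓  (t4,c5) ✓  (t4,c7) ✓  (t4,c8) ✓
Every restrictor pair satisfies the scope.

True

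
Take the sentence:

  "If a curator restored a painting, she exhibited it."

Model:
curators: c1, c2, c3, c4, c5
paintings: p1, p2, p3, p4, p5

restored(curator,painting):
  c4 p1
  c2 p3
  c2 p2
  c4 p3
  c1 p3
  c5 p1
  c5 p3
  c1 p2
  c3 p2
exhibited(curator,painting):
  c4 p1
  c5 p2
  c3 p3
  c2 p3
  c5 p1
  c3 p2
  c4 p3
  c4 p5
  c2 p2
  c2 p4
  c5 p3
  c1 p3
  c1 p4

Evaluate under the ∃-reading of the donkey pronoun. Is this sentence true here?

True

"it" takes "a painting" as antecedent — a donkey pronoun bound across the clause boundary.
Weak reading: every curator c with some restored-painting has at least one restored-painting p such that exhibited(c,p).
Per curator: c1:✓  c2:✓  c3:✓  c4:✓  c5:✓
Every curator in the restrictor has a witness.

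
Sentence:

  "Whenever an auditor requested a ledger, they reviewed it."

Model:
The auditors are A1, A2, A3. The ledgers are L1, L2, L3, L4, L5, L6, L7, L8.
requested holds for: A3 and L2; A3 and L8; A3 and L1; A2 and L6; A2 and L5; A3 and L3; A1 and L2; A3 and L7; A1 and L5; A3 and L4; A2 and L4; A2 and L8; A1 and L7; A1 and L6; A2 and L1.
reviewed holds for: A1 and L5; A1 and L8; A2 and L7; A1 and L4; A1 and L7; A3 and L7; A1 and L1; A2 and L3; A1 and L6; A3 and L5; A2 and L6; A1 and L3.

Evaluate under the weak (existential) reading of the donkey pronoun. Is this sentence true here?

True

"it" takes "a ledger" as antecedent — a donkey pronoun bound across the clause boundary.
Weak reading: every auditor a with some requested-ledger has at least one requested-ledger l such that reviewed(a,l).
Per auditor: A1:✓  A2:✓  A3:✓
Every auditor in the restrictor has a witness.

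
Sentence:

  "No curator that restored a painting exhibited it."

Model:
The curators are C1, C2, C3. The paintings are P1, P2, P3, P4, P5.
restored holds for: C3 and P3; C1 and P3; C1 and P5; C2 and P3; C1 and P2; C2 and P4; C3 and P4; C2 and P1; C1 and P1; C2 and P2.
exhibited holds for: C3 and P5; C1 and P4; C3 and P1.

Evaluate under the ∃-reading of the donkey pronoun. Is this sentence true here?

"it" takes "a painting" as antecedent — a donkey pronoun bound across the clause boundary.
Truth condition: for no (c,p) with restored(c,p) does exhibited(c,p) hold.
Restrictor pairs — does the scope hold? (C1,P1):fails  (C1,P2):fails  (C1,P3):fails  (C1,P5):fails  (C2,P1):fails  (C2,P2):fails  (C2,P3):fails  (C2,P4):fails  (C3,P3):fails  (C3,P4):fails
Scope holds for no restrictor pair, so the sentence is true.

True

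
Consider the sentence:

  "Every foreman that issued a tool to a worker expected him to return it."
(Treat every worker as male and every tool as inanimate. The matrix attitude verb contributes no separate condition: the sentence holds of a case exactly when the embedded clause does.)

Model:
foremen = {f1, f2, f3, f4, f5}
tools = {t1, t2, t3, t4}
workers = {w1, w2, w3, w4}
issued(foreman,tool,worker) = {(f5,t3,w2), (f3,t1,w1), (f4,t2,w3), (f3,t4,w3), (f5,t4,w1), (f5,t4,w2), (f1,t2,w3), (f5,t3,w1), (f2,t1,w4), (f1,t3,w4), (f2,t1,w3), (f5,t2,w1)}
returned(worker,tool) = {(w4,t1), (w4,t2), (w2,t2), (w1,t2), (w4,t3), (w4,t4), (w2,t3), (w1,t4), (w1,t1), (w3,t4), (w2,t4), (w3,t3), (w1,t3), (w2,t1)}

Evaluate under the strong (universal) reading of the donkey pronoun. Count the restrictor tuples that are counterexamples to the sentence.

"him" takes "a worker" as antecedent and "it" takes "a tool"; both are donkey pronouns co-varying with the restrictor.
Strong reading: for every (f,t,w) with issued(f,t,w), returned(w,t).
Restrictor triples: (f1,t2,w3)→returned(w3,t2) ✗  (f1,t3,w4)→returned(w4,t3) ✓  (f2,t1,w3)→returned(w3,t1) ✗  (f2,t1,w4)→returned(w4,t1) ✓  (f3,t1,w1)→returned(w1,t1) ✓  (f3,t4,w3)→returned(w3,t4) ✓  (f4,t2,w3)→returned(w3,t2) ✗  (f5,t2,w1)→returned(w1,t2) ✓  (f5,t3,w1)→returned(w1,t3) ✓  (f5,t3,w2)→returned(w2,t3) ✓  (f5,t4,w1)→returned(w1,t4) ✓  (f5,t4,w2)→returned(w2,t4) ✓
Counterexamples (restrictor triples failing the scope): 3.

3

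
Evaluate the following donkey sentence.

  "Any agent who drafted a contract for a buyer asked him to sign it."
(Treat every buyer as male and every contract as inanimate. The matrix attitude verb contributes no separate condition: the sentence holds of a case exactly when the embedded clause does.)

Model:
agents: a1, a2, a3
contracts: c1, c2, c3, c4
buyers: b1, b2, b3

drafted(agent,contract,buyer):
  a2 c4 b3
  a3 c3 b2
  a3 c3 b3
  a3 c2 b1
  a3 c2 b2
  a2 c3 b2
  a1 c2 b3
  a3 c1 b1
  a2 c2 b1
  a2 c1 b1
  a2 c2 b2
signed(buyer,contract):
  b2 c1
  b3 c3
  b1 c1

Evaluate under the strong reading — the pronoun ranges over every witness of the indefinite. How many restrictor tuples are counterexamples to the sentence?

8

"him" takes "a buyer" as antecedent and "it" takes "a contract"; both are donkey pronouns co-varying with the restrictor.
Strong reading: for every (a,c,b) with drafted(a,c,b), signed(b,c).
Restrictor triples: (a1,c2,b3)→signed(b3,c2) ✗  (a2,c1,b1)→signed(b1,c1) ✓  (a2,c2,b1)→signed(b1,c2) ✗  (a2,c2,b2)→signed(b2,c2) ✗  (a2,c3,b2)→signed(b2,c3) ✗  (a2,c4,b3)→signed(b3,c4) ✗  (a3,c1,b1)→signed(b1,c1) ✓  (a3,c2,b1)→signed(b1,c2) ✗  (a3,c2,b2)→signed(b2,c2) ✗  (a3,c3,b2)→signed(b2,c3) ✗  (a3,c3,b3)→signed(b3,c3) ✓
Counterexamples (restrictor triples failing the scope): 8.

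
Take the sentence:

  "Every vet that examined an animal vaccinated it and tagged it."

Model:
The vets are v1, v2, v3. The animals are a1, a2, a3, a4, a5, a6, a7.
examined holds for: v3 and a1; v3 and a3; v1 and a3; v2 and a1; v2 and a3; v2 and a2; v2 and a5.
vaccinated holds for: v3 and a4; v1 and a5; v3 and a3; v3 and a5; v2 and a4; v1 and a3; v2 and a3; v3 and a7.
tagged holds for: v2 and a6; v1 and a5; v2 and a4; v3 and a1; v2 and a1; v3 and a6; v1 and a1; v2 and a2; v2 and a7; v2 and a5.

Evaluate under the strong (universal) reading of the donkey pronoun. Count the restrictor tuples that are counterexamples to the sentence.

7

"it" takes "an animal" as antecedent — a donkey pronoun bound across the clause boundary.
Strong reading: for every (v,a) with examined(v,a), vaccinated(v,a) ∧ tagged(v,a).
Restrictor pairs: (v1,a3) ✗  (v2,a1) ✗  (v2,a2) ✗  (v2,a3) ✗  (v2,a5) ✗  (v3,a1) ✗  (v3,a3) ✗
Counterexamples (restrictor pairs failing the scope): 7.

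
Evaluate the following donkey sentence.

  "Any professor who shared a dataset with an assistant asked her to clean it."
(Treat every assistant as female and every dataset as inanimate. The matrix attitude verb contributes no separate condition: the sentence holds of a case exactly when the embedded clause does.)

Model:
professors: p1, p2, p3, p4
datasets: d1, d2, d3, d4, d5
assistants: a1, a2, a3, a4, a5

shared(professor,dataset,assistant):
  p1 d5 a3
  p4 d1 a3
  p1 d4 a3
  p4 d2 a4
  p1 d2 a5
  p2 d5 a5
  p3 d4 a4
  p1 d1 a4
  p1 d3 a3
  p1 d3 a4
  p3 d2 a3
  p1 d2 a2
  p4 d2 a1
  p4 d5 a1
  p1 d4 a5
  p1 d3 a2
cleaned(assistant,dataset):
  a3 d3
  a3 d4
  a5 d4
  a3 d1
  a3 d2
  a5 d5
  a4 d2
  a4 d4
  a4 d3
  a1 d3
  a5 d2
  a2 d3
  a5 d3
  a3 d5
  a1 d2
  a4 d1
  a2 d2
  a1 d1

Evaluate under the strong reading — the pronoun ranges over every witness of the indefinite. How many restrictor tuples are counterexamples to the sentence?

1

"her" takes "an assistant" as antecedent and "it" takes "a dataset"; both are donkey pronouns co-varying with the restrictor.
Strong reading: for every (p,d,a) with shared(p,d,a), cleaned(a,d).
Restrictor triples: (p1,d1,a4)→cleaned(a4,d1) ✓  (p1,d2,a2)→cleaned(a2,d2) ✓  (p1,d2,a5)→cleaned(a5,d2) ✓  (p1,d3,a2)→cleaned(a2,d3) ✓  (p1,d3,a3)→cleaned(a3,d3) ✓  (p1,d3,a4)→cleaned(a4,d3) ✓  (p1,d4,a3)→cleaned(a3,d4) ✓  (p1,d4,a5)→cleaned(a5,d4) ✓  (p1,d5,a3)→cleaned(a3,d5) ✓  (p2,d5,a5)→cleaned(a5,d5) ✓  (p3,d2,a3)→cleaned(a3,d2) ✓  (p3,d4,a4)→cleaned(a4,d4) ✓  (p4,d1,a3)→cleaned(a3,d1) ✓  (p4,d2,a1)→cleaned(a1,d2) ✓  (p4,d2,a4)→cleaned(a4,d2) ✓  (p4,d5,a1)→cleaned(a1,d5) ✗
Counterexamples (restrictor triples failing the scope): 1.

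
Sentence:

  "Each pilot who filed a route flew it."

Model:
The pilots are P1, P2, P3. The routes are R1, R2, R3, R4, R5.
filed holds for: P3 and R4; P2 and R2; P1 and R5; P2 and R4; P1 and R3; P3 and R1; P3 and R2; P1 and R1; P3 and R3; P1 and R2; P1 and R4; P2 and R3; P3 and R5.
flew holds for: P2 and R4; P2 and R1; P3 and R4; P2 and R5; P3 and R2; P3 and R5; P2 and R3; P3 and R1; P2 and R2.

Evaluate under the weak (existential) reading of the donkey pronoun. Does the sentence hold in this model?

False

"it" takes "a route" as antecedent — a donkey pronoun bound across the clause boundary.
Weak reading: every pilot p with some filed-route has at least one filed-route r such that flew(p,r).
Per pilot: P1:✗  P2:✓  P3:✓
P1 has no witness among its filed-routes.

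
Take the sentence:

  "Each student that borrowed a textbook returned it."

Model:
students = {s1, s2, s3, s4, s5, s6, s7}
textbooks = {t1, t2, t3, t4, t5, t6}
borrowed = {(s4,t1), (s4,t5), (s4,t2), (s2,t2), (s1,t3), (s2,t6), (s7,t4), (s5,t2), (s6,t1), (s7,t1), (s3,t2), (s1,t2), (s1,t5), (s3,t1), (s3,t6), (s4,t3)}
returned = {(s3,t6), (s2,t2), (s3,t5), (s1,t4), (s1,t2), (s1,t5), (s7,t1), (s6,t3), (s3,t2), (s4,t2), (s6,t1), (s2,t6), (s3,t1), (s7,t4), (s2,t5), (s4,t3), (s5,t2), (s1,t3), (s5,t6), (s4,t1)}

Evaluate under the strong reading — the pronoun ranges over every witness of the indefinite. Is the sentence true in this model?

False

"it" takes "a textbook" as antecedent — a donkey pronoun bound across the clause boundary.
Strong reading: for every (s,t) with borrowed(s,t), returned(s,t).
Restrictor pairs: (s1,t2) ✓  (s1,t3) ✓  (s1,t5) ✓  (s2,t2) ✓  (s2,t6) ✓  (s3,t1) ✓  (s3,t2) ✓  (s3,t6) ✓  (s4,t1) ✓  (s4,t2) ✓  (s4,t3) ✓  (s4,t5) ✗  (s5,t2) ✓  (s6,t1) ✓  (s7,t1) ✓  (s7,t4) ✓
Counterexample: (s4,t5) is in borrowed but fails the scope.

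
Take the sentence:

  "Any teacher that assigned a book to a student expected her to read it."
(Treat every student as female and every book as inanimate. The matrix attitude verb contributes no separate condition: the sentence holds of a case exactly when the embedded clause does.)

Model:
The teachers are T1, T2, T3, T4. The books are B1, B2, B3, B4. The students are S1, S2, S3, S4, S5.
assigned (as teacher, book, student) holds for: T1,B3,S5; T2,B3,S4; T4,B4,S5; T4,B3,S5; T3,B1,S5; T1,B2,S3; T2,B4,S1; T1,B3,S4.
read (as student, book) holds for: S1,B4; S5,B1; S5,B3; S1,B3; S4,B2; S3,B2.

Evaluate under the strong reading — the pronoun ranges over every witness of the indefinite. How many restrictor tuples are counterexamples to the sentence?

"her" takes "a student" as antecedent and "it" takes "a book"; both are donkey pronouns co-varying with the restrictor.
Strong reading: for every (t,b,s) with assigned(t,b,s), read(s,b).
Restrictor triples: (T1,B2,S3)→read(S3,B2) ✓  (T1,B3,S4)→read(S4,B3) ✗  (T1,B3,S5)→read(S5,B3) ✓  (T2,B3,S4)→read(S4,B3) ✗  (T2,B4,S1)→read(S1,B4) ✓  (T3,B1,S5)→read(S5,B1) ✓  (T4,B3,S5)→read(S5,B3) ✓  (T4,B4,S5)→read(S5,B4) ✗
Counterexamples (restrictor triples failing the scope): 3.

3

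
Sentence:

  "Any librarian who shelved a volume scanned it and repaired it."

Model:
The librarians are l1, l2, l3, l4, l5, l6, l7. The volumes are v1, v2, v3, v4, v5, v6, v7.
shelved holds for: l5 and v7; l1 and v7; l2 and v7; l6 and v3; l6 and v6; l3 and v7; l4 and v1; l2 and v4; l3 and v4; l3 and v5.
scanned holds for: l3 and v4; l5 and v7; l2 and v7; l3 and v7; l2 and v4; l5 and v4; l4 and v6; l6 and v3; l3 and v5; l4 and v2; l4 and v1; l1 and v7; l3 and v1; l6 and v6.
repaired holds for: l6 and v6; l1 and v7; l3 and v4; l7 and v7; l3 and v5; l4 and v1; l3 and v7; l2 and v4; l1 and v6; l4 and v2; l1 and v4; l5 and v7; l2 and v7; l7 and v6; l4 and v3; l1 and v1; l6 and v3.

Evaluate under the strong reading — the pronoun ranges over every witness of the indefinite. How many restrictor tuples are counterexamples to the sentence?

"it" takes "a volume" as antecedent — a donkey pronoun bound across the clause boundary.
Strong reading: for every (l,v) with shelved(l,v), scanned(l,v) ∧ repaired(l,v).
Restrictor pairs: (l1,v7) ✓  (l2,v4) ✓  (l2,v7) ✓  (l3,v4) ✓  (l3,v5) ✓  (l3,v7) ✓  (l4,v1) ✓  (l5,v7) ✓  (l6,v3) ✓  (l6,v6) ✓
Counterexamples (restrictor pairs failing the scope): 0.

0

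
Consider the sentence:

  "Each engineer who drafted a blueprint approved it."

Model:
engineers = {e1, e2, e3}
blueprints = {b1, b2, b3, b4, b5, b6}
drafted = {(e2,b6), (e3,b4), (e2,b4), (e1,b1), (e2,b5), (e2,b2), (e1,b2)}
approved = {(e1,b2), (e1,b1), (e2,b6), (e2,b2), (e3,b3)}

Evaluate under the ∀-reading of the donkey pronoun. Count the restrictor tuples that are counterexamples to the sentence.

3

"it" takes "a blueprint" as antecedent — a donkey pronoun bound across the clause boundary.
Strong reading: for every (e,b) with drafted(e,b), approved(e,b).
Restrictor pairs: (e1,b1) ✓  (e1,b2) ✓  (e2,b2) ✓  (e2,b4) ✗  (e2,b5) ✗  (e2,b6) ✓  (e3,b4) ✗
Counterexamples (restrictor pairs failing the scope): 3.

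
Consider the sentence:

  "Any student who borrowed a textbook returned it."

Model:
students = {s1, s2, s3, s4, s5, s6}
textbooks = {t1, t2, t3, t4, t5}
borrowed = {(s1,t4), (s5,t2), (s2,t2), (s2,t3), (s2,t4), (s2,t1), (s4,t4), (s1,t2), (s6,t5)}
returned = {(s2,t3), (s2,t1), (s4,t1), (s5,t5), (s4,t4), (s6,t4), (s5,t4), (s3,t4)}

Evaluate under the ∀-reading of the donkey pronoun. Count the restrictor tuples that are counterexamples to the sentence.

6

"it" takes "a textbook" as antecedent — a donkey pronoun bound across the clause boundary.
Strong reading: for every (s,t) with borrowed(s,t), returned(s,t).
Restrictor pairs: (s1,t2) ✗  (s1,t4) ✗  (s2,t1) ✓  (s2,t2) ✗  (s2,t3) ✓  (s2,t4) ✗  (s4,t4) ✓  (s5,t2) ✗  (s6,t5) ✗
Counterexamples (restrictor pairs failing the scope): 6.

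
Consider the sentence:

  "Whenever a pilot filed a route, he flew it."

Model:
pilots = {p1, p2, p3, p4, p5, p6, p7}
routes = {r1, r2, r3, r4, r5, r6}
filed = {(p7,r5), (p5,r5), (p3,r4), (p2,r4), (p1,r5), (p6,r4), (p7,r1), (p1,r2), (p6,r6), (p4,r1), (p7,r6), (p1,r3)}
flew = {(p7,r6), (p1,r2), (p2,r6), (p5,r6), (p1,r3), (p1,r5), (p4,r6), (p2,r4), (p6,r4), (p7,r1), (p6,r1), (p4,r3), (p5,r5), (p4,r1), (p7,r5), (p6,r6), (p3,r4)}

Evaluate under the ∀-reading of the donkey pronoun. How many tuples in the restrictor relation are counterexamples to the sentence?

0

"it" takes "a route" as antecedent — a donkey pronoun bound across the clause boundary.
Strong reading: for every (p,r) with filed(p,r), flew(p,r).
Restrictor pairs: (p1,r2) ✓  (p1,r3) ✓  (p1,r5) ✓  (p2,r4) ✓  (p3,r4) ✓  (p4,r1) ✓  (p5,r5) ✓  (p6,r4) ✓  (p6,r6) ✓  (p7,r1) ✓  (p7,r5) ✓  (p7,r6) ✓
Counterexamples (restrictor pairs failing the scope): 0.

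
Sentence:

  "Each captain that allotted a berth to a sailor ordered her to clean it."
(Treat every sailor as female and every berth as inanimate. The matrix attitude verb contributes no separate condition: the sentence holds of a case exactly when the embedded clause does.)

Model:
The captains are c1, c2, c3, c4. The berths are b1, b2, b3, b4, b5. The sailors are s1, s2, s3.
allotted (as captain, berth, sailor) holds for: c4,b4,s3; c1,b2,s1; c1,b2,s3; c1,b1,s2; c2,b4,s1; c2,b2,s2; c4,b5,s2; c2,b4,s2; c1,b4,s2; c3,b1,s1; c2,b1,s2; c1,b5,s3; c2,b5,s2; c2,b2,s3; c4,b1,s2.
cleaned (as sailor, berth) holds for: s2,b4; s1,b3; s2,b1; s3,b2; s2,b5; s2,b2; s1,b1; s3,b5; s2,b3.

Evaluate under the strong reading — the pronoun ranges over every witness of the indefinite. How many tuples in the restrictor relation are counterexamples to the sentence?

"her" takes "a sailor" as antecedent and "it" takes "a berth"; both are donkey pronouns co-varying with the restrictor.
Strong reading: for every (c,b,s) with allotted(c,b,s), cleaned(s,b).
Restrictor triples: (c1,b1,s2)→cleaned(s2,b1) ✓  (c1,b2,s1)→cleaned(s1,b2) ✗  (c1,b2,s3)→cleaned(s3,b2) ✓  (c1,b4,s2)→cleaned(s2,b4) ✓  (c1,b5,s3)→cleaned(s3,b5) ✓  (c2,b1,s2)→cleaned(s2,b1) ✓  (c2,b2,s2)→cleaned(s2,b2) ✓  (c2,b2,s3)→cleaned(s3,b2) ✓  (c2,b4,s1)→cleaned(s1,b4) ✗  (c2,b4,s2)→cleaned(s2,b4) ✓  (c2,b5,s2)→cleaned(s2,b5) ✓  (c3,b1,s1)→cleaned(s1,b1) ✓  (c4,b1,s2)→cleaned(s2,b1) ✓  (c4,b4,s3)→cleaned(s3,b4) ✗  (c4,b5,s2)→cleaned(s2,b5) ✓
Counterexamples (restrictor triples failing the scope): 3.

3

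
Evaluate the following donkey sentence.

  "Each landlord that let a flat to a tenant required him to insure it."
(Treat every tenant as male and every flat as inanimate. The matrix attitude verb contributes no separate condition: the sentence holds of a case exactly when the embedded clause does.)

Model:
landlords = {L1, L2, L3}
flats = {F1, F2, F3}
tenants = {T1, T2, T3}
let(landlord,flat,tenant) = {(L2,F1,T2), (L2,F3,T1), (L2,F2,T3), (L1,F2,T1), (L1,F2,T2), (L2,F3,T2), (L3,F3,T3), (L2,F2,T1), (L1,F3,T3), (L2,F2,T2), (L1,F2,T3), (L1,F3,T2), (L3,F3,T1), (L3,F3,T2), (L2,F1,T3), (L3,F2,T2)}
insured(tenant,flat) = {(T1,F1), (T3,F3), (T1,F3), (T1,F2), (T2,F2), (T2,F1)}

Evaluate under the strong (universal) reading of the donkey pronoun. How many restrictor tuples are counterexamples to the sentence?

6

"him" takes "a tenant" as antecedent and "it" takes "a flat"; both are donkey pronouns co-varying with the restrictor.
Strong reading: for every (l,f,t) with let(l,f,t), insured(t,f).
Restrictor triples: (L1,F2,T1)→insured(T1,F2) ✓  (L1,F2,T2)→insured(T2,F2) ✓  (L1,F2,T3)→insured(T3,F2) ✗  (L1,F3,T2)→insured(T2,F3) ✗  (L1,F3,T3)→insured(T3,F3) ✓  (L2,F1,T2)→insured(T2,F1) ✓  (L2,F1,T3)→insured(T3,F1) ✗  (L2,F2,T1)→insured(T1,F2) ✓  (L2,F2,T2)→insured(T2,F2) ✓  (L2,F2,T3)→insured(T3,F2) ✗  (L2,F3,T1)→insured(T1,F3) ✓  (L2,F3,T2)→insured(T2,F3) ✗  (L3,F2,T2)→insured(T2,F2) ✓  (L3,F3,T1)→insured(T1,F3) ✓  (L3,F3,T2)→insured(T2,F3) ✗  (L3,F3,T3)→insured(T3,F3) ✓
Counterexamples (restrictor triples failing the scope): 6.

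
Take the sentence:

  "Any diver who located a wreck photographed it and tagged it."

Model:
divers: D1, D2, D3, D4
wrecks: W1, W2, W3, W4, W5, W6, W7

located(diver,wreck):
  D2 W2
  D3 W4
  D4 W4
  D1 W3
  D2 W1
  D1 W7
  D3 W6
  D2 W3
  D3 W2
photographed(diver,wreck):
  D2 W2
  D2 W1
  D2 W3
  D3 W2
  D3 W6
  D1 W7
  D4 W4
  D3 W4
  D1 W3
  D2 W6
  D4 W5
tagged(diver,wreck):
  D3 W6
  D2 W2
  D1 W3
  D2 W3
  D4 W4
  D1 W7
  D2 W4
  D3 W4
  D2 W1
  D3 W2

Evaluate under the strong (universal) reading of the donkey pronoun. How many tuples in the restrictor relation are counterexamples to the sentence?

0

"it" takes "a wreck" as antecedent — a donkey pronoun bound across the clause boundary.
Strong reading: for every (d,w) with located(d,w), photographed(d,w) ∧ tagged(d,w).
Restrictor pairs: (D1,W3) ✓  (D1,W7) ✓  (D2,W1) ✓  (D2,W2) ✓  (D2,W3) ✓  (D3,W2) ✓  (D3,W4) ✓  (D3,W6) ✓  (D4,W4) ✓
Counterexamples (restrictor pairs failing the scope): 0.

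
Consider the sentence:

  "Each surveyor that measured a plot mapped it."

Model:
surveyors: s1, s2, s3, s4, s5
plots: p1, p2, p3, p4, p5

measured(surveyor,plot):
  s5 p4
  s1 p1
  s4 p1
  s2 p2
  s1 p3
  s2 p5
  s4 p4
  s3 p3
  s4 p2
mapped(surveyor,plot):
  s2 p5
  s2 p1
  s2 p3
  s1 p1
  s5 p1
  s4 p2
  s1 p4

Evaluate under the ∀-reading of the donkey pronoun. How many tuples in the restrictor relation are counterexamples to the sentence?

"it" takes "a plot" as antecedent — a donkey pronoun bound across the clause boundary.
Strong reading: for every (s,p) with measured(s,p), mapped(s,p).
Restrictor pairs: (s1,p1) ✓  (s1,p3) ✗  (s2,p2) ✗  (s2,p5) ✓  (s3,p3) ✗  (s4,p1) ✗  (s4,p2) ✓  (s4,p4) ✗  (s5,p4) ✗
Counterexamples (restrictor pairs failing the scope): 6.

6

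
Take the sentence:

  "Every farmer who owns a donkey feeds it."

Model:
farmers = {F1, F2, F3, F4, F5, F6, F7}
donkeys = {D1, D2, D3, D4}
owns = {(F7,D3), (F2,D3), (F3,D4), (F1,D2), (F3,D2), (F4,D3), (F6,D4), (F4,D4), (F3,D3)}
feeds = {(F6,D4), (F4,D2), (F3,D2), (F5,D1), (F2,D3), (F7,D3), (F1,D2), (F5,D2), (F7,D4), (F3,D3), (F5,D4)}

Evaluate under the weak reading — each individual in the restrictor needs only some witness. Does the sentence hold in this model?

False

"it" takes "a donkey" as antecedent — a donkey pronoun bound across the clause boundary.
Weak reading: every farmer f with some owns-donkey has at least one owns-donkey d such that feeds(f,d).
Per farmer: F1:✓  F2:✓  F3:✓  F4:✗  F6:✓  F7:✓
F4 has no witness among its owns-donkeys.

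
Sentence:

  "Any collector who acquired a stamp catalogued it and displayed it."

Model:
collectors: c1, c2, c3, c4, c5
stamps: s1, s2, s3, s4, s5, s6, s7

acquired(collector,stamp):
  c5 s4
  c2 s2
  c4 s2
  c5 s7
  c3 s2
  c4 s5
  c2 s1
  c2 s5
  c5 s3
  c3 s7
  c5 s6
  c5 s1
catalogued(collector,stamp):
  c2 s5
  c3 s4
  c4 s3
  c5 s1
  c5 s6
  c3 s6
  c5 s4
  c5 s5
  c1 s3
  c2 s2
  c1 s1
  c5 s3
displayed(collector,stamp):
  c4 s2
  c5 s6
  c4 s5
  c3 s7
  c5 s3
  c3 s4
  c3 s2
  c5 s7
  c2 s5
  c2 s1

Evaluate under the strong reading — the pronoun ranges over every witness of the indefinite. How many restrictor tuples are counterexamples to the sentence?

9

"it" takes "a stamp" as antecedent — a donkey pronoun bound across the clause boundary.
Strong reading: for every (c,s) with acquired(c,s), catalogued(c,s) ∧ displayed(c,s).
Restrictor pairs: (c2,s1) ✗  (c2,s2) ✗  (c2,s5) ✓  (c3,s2) ✗  (c3,s7) ✗  (c4,s2) ✗  (c4,s5) ✗  (c5,s1) ✗  (c5,s3) ✓  (c5,s4) ✗  (c5,s6) ✓  (c5,s7) ✗
Counterexamples (restrictor pairs failing the scope): 9.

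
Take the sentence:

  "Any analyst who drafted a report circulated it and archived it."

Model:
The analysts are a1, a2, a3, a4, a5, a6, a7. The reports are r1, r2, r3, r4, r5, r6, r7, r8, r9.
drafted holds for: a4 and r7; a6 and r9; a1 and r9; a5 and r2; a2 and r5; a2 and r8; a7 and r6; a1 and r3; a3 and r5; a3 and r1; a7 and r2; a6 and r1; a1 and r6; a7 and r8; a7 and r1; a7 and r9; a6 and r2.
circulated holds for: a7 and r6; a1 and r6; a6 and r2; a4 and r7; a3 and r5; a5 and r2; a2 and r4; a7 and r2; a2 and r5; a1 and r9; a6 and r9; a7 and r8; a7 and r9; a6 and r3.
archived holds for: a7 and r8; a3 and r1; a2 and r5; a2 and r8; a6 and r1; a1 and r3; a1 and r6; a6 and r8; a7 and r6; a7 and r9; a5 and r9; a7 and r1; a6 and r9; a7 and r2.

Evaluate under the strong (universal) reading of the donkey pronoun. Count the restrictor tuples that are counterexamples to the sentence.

"it" takes "a report" as antecedent — a donkey pronoun bound across the clause boundary.
Strong reading: for every (a,r) with drafted(a,r), circulated(a,r) ∧ archived(a,r).
Restrictor pairs: (a1,r3) ✗  (a1,r6) ✓  (a1,r9) ✗  (a2,r5) ✓  (a2,r8) ✗  (a3,r1) ✗  (a3,r5) ✗  (a4,r7) ✗  (a5,r2) ✗  (a6,r1) ✗  (a6,r2) ✗  (a6,r9) ✓  (a7,r1) ✗  (a7,r2) ✓  (a7,r6) ✓  (a7,r8) ✓  (a7,r9) ✓
Counterexamples (restrictor pairs failing the scope): 10.

10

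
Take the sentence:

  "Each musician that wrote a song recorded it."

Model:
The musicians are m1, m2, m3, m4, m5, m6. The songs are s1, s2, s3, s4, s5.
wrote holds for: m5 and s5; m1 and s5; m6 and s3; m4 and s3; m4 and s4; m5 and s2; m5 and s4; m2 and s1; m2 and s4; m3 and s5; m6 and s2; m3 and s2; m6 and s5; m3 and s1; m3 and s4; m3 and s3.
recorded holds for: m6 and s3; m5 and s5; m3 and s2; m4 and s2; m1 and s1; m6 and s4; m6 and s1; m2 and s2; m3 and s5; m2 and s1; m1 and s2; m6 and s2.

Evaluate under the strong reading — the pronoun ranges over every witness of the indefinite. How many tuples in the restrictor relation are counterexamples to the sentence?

"it" takes "a song" as antecedent — a donkey pronoun bound across the clause boundary.
Strong reading: for every (m,s) with wrote(m,s), recorded(m,s).
Restrictor pairs: (m1,s5) ✗  (m2,s1) ✓  (m2,s4) ✗  (m3,s1) ✗  (m3,s2) ✓  (m3,s3) ✗  (m3,s4) ✗  (m3,s5) ✓  (m4,s3) ✗  (m4,s4) ✗  (m5,s2) ✗  (m5,s4) ✗  (m5,s5) ✓  (m6,s2) ✓  (m6,s3) ✓  (m6,s5) ✗
Counterexamples (restrictor pairs failing the scope): 10.

10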